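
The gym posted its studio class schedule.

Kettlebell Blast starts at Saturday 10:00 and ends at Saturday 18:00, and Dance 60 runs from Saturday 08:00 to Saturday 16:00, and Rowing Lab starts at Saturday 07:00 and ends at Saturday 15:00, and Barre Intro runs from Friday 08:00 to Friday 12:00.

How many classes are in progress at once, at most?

3

Sweep the timeline, counting +1 at each start and −1 at each end (ends before starts at a tie):
Friday 08:00 start Barre Intro → 1
Friday 12:00 end Barre Intro → 0
Saturday 07:00 start Rowing Lab → 1
Saturday 08:00 start Dance 60 → 2
Saturday 10:00 start Kettlebell Blast → 3
Saturday 15:00 end Rowing Lab → 2
Saturday 16:00 end Dance 60 → 1
Saturday 18:00 end Kettlebell Blast → 0
Peak is 3, at Saturday 10:00 (Dance 60, Kettlebell Blast, Rowing Lab).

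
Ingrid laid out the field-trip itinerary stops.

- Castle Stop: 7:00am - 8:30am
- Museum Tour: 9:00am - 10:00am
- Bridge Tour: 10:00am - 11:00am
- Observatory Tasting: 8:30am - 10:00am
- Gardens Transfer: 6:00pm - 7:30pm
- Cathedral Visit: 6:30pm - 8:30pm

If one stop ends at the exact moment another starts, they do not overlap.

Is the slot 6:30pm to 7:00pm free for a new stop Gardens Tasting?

No — it overlaps Cathedral Visit, Gardens Transfer

Castle Stop: ends 8:30am at or before Gardens Tasting starts 6:30pm → clear.
Observatory Tasting: ends 10:00am at or before Gardens Tasting starts 6:30pm → clear.
Museum Tour: ends 10:00am at or before Gardens Tasting starts 6:30pm → clear.
Bridge Tour: ends 11:00am at or before Gardens Tasting starts 6:30pm → clear.
Gardens Transfer: starts 6:00pm before Gardens Tasting ends 7:00pm, and ends 7:30pm after Gardens Tasting starts 6:30pm → overlap.
Cathedral Visit: starts 6:30pm before Gardens Tasting ends 7:00pm, and ends 8:30pm after Gardens Tasting starts 6:30pm → overlap.
Gardens Tasting overlaps Gardens Transfer, Cathedral Visit.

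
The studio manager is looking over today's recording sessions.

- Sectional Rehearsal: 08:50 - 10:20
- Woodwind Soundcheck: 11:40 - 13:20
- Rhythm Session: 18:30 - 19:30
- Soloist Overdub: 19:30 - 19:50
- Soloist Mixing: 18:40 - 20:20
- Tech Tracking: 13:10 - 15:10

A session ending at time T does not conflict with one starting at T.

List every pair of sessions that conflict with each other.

Rhythm Session & Soloist Mixing, Soloist Mixing & Soloist Overdub, Tech Tracking & Woodwind Soundcheck

Sorted by start: Sectional Rehearsal, Woodwind Soundcheck, Tech Tracking, Rhythm Session, Soloist Mixing, Soloist Overdub.
Woodwind Soundcheck starts after Sectional Rehearsal ends, so nothing later overlaps Sectional Rehearsal either.
Tech Tracking starts before Woodwind Soundcheck ends → Woodwind Soundcheck and Tech Tracking overlap.
Rhythm Session starts after Woodwind Soundcheck ends, so nothing later overlaps Woodwind Soundcheck either.
Rhythm Session starts after Tech Tracking ends, so nothing later overlaps Tech Tracking either.
Soloist Mixing starts before Rhythm Session ends → Rhythm Session and Soloist Mixing overlap.
Soloist Overdub starts exactly when Rhythm Session ends (back-to-back, no overlap).
Soloist Overdub starts before Soloist Mixing ends → Soloist Mixing and Soloist Overdub overlap.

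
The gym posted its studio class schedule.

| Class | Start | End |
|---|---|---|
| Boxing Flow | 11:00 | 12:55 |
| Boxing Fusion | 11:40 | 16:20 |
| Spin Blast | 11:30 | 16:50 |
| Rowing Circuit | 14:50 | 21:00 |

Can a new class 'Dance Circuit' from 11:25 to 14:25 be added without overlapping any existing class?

Boxing Flow: starts 11:00 before Dance Circuit ends 14:25, and ends 12:55 after Dance Circuit starts 11:25 → overlap.
Spin Blast: starts 11:30 before Dance Circuit ends 14:25, and ends 16:50 after Dance Circuit starts 11:25 → overlap.
Boxing Fusion: starts 11:40 before Dance Circuit ends 14:25, and ends 16:20 after Dance Circuit starts 11:25 → overlap.
Rowing Circuit: starts 14:50 at or after Dance Circuit ends 14:25 → clear.
Dance Circuit overlaps Boxing Flow, Boxing Fusion, Spin Blast.

No — it overlaps Boxing Flow, Boxing Fusion, Spin Blast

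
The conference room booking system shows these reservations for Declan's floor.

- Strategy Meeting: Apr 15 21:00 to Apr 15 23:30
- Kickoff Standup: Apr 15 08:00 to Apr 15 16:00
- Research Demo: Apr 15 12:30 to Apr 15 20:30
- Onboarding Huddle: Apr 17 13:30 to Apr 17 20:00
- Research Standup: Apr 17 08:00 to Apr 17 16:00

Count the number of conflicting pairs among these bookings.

Two intervals overlap when each starts before the other ends.
Sorted by start: Kickoff Standup, Research Demo, Strategy Meeting, Research Standup, Onboarding Huddle.
Research Demo starts before Kickoff Standup ends → Kickoff Standup and Research Demo overlap.
Strategy Meeting starts after Kickoff Standup ends, so nothing later overlaps Kickoff Standup either.
Strategy Meeting starts after Research Demo ends, so nothing later overlaps Research Demo either.
Research Standup starts after Strategy Meeting ends, so nothing later overlaps Strategy Meeting either.
Onboarding Huddle starts before Research Standup ends → Research Standup and Onboarding Huddle overlap.
Overlapping pairs: Kickoff Standup & Research Demo, Onboarding Huddle & Research Standup — 2 in total.

2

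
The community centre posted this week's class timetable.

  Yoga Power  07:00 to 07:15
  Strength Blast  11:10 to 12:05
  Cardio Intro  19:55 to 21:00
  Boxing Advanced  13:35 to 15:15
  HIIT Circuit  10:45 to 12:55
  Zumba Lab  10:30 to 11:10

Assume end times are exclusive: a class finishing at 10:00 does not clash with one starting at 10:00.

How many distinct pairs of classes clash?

Two intervals overlap when each starts before the other ends.
Sorted by start: Yoga Power, Zumba Lab, HIIT Circuit, Strength Blast, Boxing Advanced, Cardio Intro.
Zumba Lab starts after Yoga Power ends, so Yoga Power has no further overlaps.
HIIT Circuit starts before Zumba Lab ends → Zumba Lab and HIIT Circuit overlap.
Strength Blast starts exactly when Zumba Lab ends (back-to-back, no overlap), so Zumba Lab has no further overlaps.
Strength Blast starts before HIIT Circuit ends → HIIT Circuit and Strength Blast overlap.
Boxing Advanced starts after HIIT Circuit ends, so HIIT Circuit has no further overlaps.
Boxing Advanced starts after Strength Blast ends, so Strength Blast has no further overlaps.
Cardio Intro starts after Boxing Advanced ends.
Overlapping pairs: HIIT Circuit & Strength Blast, HIIT Circuit & Zumba Lab — 2 in total.

2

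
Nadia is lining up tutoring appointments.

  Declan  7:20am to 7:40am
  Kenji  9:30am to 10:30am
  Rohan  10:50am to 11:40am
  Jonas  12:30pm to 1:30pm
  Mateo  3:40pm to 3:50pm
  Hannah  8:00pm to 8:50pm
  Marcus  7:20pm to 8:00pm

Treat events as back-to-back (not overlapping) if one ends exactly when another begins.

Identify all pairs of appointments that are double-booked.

no conflicts

Check each pair: they overlap iff neither finishes before the other starts.
Sorted by start: Declan, Kenji, Rohan, Jonas, Mateo, Marcus, Hannah.
Kenji starts after Declan ends, so nothing later overlaps Declan either.
Rohan starts after Kenji ends, so nothing later overlaps Kenji either.
Jonas starts after Rohan ends, so nothing later overlaps Rohan either.
Mateo starts after Jonas ends, so nothing later overlaps Jonas either.
Marcus starts after Mateo ends, so nothing later overlaps Mateo either.
Hannah starts exactly when Marcus ends (back-to-back, no overlap).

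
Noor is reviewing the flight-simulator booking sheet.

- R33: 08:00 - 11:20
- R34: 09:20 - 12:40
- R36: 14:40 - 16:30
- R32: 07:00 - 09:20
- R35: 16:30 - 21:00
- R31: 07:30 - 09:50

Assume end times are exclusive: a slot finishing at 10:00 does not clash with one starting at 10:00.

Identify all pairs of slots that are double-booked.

R31 & R32, R31 & R33, R31 & R34, R32 & R33, R33 & R34

Sorted by start: R32, R31, R33, R34, R36, R35.
R31 starts before R32 ends → R32 and R31 overlap.
R33 starts before R32 ends → R32 and R33 overlap.
R34 starts exactly when R32 ends (back-to-back, no overlap); R32 is clear from here.
R33 starts before R31 ends → R31 and R33 overlap.
R34 starts before R31 ends → R31 and R34 overlap.
R36 starts after R31 ends; R31 is clear from here.
R34 starts before R33 ends → R33 and R34 overlap.
R36 starts after R33 ends; R33 is clear from here.
R36 starts after R34 ends; R34 is clear from here.
R35 starts exactly when R36 ends (back-to-back, no overlap).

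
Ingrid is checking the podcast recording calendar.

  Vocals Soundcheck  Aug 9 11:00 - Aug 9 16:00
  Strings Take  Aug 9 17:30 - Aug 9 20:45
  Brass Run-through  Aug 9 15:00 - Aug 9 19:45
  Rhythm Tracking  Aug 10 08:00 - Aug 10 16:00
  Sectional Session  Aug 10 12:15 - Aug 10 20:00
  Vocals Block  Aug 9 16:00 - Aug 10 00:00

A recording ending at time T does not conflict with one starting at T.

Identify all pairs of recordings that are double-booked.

Sorted by start: Vocals Soundcheck, Brass Run-through, Vocals Block, Strings Take, Rhythm Tracking, Sectional Session.
Brass Run-through starts before Vocals Soundcheck ends → Vocals Soundcheck and Brass Run-through overlap.
Vocals Block starts exactly when Vocals Soundcheck ends (back-to-back, no overlap) — done with Vocals Soundcheck.
Vocals Block starts before Brass Run-through ends → Brass Run-through and Vocals Block overlap.
Strings Take starts before Brass Run-through ends → Brass Run-through and Strings Take overlap.
Rhythm Tracking starts after Brass Run-through ends — done with Brass Run-through.
Strings Take starts before Vocals Block ends → Vocals Block and Strings Take overlap.
Rhythm Tracking starts after Vocals Block ends — done with Vocals Block.
Rhythm Tracking starts after Strings Take ends — done with Strings Take.
Sectional Session starts before Rhythm Tracking ends → Rhythm Tracking and Sectional Session overlap.

Brass Run-through & Strings Take, Brass Run-through & Vocals Block, Brass Run-through & Vocals Soundcheck, Rhythm Tracking & Sectional Session, Strings Take & Vocals Block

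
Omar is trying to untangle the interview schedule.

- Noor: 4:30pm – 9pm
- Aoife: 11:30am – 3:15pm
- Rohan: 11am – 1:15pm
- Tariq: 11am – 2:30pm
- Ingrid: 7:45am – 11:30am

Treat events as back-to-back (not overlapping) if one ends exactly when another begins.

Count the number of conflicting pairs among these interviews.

Check each pair: they overlap iff neither finishes before the other starts.
Sorted by start: Ingrid, Rohan, Tariq, Aoife, Noor.
Rohan starts before Ingrid ends → Ingrid and Rohan overlap.
Tariq starts before Ingrid ends → Ingrid and Tariq overlap.
Aoife starts exactly when Ingrid ends (back-to-back, no overlap), so nothing later overlaps Ingrid either.
Tariq starts before Rohan ends → Rohan and Tariq overlap.
Aoife starts before Rohan ends → Rohan and Aoife overlap.
Noor starts after Rohan ends.
Aoife starts before Tariq ends → Tariq and Aoife overlap.
Noor starts after Tariq ends.
Noor starts after Aoife ends.
Overlapping pairs: Aoife & Rohan, Aoife & Tariq, Ingrid & Rohan, Ingrid & Tariq, Rohan & Tariq — 5 in total.

5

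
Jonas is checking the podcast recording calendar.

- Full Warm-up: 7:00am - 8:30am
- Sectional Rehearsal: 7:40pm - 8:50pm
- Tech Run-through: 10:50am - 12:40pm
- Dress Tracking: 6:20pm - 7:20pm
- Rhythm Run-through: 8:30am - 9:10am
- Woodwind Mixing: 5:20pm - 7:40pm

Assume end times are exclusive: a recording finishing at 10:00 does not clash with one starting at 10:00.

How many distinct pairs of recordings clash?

Sorted by start: Full Warm-up, Rhythm Run-through, Tech Run-through, Woodwind Mixing, Dress Tracking, Sectional Rehearsal.
Rhythm Run-through starts exactly when Full Warm-up ends (back-to-back, no overlap), so nothing later overlaps Full Warm-up either.
Tech Run-through starts after Rhythm Run-through ends, so nothing later overlaps Rhythm Run-through either.
Woodwind Mixing starts after Tech Run-through ends, so nothing later overlaps Tech Run-through either.
Dress Tracking starts before Woodwind Mixing ends → Woodwind Mixing and Dress Tracking overlap.
Sectional Rehearsal starts exactly when Woodwind Mixing ends (back-to-back, no overlap).
Sectional Rehearsal starts after Dress Tracking ends.
Overlapping pairs: Dress Tracking & Woodwind Mixing — 1 in total.

1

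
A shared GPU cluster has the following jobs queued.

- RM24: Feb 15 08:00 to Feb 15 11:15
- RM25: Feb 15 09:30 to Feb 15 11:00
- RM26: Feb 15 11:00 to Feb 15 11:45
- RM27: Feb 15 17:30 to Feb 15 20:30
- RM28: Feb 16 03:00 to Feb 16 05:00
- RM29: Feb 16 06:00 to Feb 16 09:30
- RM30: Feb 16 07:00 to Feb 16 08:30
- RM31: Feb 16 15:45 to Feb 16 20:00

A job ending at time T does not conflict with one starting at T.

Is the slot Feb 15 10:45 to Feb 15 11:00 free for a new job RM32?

RM24: starts Feb 15 08:00 before RM32 ends Feb 15 11:00, and ends Feb 15 11:15 after RM32 starts Feb 15 10:45 → overlap.
RM25: starts Feb 15 09:30 before RM32 ends Feb 15 11:00, and ends Feb 15 11:00 after RM32 starts Feb 15 10:45 → overlap.
RM26: starts Feb 15 11:00 at or after RM32 ends Feb 15 11:00 → clear.
RM27: starts Feb 15 17:30 at or after RM32 ends Feb 15 11:00 → clear.
RM28: starts Feb 16 03:00 at or after RM32 ends Feb 15 11:00 → clear.
RM29: starts Feb 16 06:00 at or after RM32 ends Feb 15 11:00 → clear.
RM30: starts Feb 16 07:00 at or after RM32 ends Feb 15 11:00 → clear.
RM31: starts Feb 16 15:45 at or after RM32 ends Feb 15 11:00 → clear.
RM32 overlaps RM24, RM25.

No — it overlaps RM24, RM25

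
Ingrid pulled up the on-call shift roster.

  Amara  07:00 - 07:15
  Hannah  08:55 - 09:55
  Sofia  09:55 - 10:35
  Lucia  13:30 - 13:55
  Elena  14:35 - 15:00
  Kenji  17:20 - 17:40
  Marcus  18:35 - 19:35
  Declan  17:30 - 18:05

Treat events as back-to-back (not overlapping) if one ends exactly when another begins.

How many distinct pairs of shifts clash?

Sorted by start: Amara, Hannah, Sofia, Lucia, Elena, Kenji, Declan, Marcus.
Hannah starts after Amara ends, so nothing later overlaps Amara either.
Sofia starts exactly when Hannah ends (back-to-back, no overlap), so nothing later overlaps Hannah either.
Lucia starts after Sofia ends, so nothing later overlaps Sofia either.
Elena starts after Lucia ends, so nothing later overlaps Lucia either.
Kenji starts after Elena ends, so nothing later overlaps Elena either.
Declan starts before Kenji ends → Kenji and Declan overlap.
Marcus starts after Kenji ends.
Marcus starts after Declan ends.
Overlapping pairs: Declan & Kenji — 1 in total.

1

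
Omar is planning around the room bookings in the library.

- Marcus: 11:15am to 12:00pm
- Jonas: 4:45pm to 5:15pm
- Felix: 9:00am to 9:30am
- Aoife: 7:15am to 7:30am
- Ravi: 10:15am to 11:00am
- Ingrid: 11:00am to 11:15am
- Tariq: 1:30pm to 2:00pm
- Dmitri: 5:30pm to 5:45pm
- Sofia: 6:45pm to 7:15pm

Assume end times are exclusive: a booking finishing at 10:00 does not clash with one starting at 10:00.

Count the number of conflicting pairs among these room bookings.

Sorted by start: Aoife, Felix, Ravi, Ingrid, Marcus, Tariq, Jonas, Dmitri, Sofia.
Felix starts after Aoife ends — done with Aoife.
Ravi starts after Felix ends — done with Felix.
Ingrid starts exactly when Ravi ends (back-to-back, no overlap) — done with Ravi.
Marcus starts exactly when Ingrid ends (back-to-back, no overlap) — done with Ingrid.
Tariq starts after Marcus ends — done with Marcus.
Jonas starts after Tariq ends — done with Tariq.
Dmitri starts after Jonas ends — done with Jonas.
Sofia starts after Dmitri ends.
No pair overlaps.

0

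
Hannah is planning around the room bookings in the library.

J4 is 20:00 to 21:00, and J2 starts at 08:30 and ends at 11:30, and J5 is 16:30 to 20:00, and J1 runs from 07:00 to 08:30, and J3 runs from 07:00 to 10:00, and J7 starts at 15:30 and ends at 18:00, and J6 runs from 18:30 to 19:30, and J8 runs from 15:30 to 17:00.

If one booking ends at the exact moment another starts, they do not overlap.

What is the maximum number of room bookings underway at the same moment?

Sort all start/end points and keep a running count:
07:00 start J1 → 1
07:00 start J3 → 2
08:30 end J1 → 1
08:30 start J2 → 2
10:00 end J3 → 1
11:30 end J2 → 0
15:30 start J7 → 1
15:30 start J8 → 2
16:30 start J5 → 3
17:00 end J8 → 2
18:00 end J7 → 1
18:30 start J6 → 2
19:30 end J6 → 1
20:00 end J5 → 0
20:00 start J4 → 1
21:00 end J4 → 0
Peak is 3, at 16:30 (J5, J7, J8).

3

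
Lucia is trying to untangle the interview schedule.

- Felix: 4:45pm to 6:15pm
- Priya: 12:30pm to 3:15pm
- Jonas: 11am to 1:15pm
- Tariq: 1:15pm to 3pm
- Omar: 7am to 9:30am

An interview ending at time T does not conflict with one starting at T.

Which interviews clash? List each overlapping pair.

Jonas & Priya, Priya & Tariq

Sorted by start: Omar, Jonas, Priya, Tariq, Felix.
Jonas starts after Omar ends, so nothing later overlaps Omar either.
Priya starts before Jonas ends → Jonas and Priya overlap.
Tariq starts exactly when Jonas ends (back-to-back, no overlap), so nothing later overlaps Jonas either.
Tariq starts before Priya ends → Priya and Tariq overlap.
Felix starts after Priya ends.
Felix starts after Tariq ends.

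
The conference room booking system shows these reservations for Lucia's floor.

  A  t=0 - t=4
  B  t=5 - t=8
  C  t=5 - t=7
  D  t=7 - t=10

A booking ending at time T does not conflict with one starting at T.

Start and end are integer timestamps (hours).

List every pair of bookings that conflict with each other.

B & C, B & D

Check each pair: they overlap iff neither finishes before the other starts.
Sorted by start: A, B, C, D.
B starts after A ends; A is clear from here.
C starts before B ends → B and C overlap.
D starts before B ends → B and D overlap.
D starts exactly when C ends (back-to-back, no overlap).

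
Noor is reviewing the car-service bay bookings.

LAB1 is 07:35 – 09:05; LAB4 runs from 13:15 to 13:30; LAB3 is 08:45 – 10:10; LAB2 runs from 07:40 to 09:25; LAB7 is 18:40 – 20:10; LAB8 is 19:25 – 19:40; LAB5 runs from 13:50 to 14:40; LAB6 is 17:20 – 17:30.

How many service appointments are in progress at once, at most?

Sweep the timeline, counting +1 at each start and −1 at each end (ends before starts at a tie):
07:35 start LAB1 → 1
07:40 start LAB2 → 2
08:45 start LAB3 → 3
09:05 end LAB1 → 2
09:25 end LAB2 → 1
10:10 end LAB3 → 0
13:15 start LAB4 → 1
13:30 end LAB4 → 0
13:50 start LAB5 → 1
14:40 end LAB5 → 0
17:20 start LAB6 → 1
17:30 end LAB6 → 0
18:40 start LAB7 → 1
19:25 start LAB8 → 2
19:40 end LAB8 → 1
20:10 end LAB7 → 0
Peak is 3, at 08:45 (LAB1, LAB2, LAB3).

3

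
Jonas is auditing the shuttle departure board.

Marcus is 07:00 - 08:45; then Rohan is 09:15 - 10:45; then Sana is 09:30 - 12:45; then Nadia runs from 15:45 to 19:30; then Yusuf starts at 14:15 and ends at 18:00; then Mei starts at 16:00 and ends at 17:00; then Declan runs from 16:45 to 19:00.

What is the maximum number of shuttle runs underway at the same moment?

Sweep the timeline, counting +1 at each start and −1 at each end (ends before starts at a tie):
07:00 start Marcus → 1
08:45 end Marcus → 0
09:15 start Rohan → 1
09:30 start Sana → 2
10:45 end Rohan → 1
12:45 end Sana → 0
14:15 start Yusuf → 1
15:45 start Nadia → 2
16:00 start Mei → 3
16:45 start Declan → 4
17:00 end Mei → 3
18:00 end Yusuf → 2
19:00 end Declan → 1
19:30 end Nadia → 0
Peak is 4, at 16:45 (Declan, Mei, Nadia, Yusuf).

4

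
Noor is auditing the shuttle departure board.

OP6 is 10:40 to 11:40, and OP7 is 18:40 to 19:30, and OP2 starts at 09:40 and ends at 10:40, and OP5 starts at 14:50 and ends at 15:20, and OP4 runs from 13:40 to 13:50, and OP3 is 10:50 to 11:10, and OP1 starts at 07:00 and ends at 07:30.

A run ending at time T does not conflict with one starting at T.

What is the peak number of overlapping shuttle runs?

2

Walk through starts and ends in time order (an end at T is processed before a start at T):
07:00 start OP1 → 1
07:30 end OP1 → 0
09:40 start OP2 → 1
10:40 end OP2 → 0
10:40 start OP6 → 1
10:50 start OP3 → 2
11:10 end OP3 → 1
11:40 end OP6 → 0
13:40 start OP4 → 1
13:50 end OP4 → 0
14:50 start OP5 → 1
15:20 end OP5 → 0
18:40 start OP7 → 1
19:30 end OP7 → 0
Peak is 2, at 10:50 (OP3, OP6).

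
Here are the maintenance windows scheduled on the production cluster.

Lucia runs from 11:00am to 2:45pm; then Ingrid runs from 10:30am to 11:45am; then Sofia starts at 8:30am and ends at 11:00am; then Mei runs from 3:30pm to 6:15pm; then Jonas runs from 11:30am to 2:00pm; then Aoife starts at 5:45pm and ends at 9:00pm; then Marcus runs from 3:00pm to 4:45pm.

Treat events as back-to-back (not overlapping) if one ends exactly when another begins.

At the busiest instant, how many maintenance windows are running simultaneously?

Walk through starts and ends in time order (an end at T is processed before a start at T):
8:30am start Sofia → 1
10:30am start Ingrid → 2
11:00am end Sofia → 1
11:00am start Lucia → 2
11:30am start Jonas → 3
11:45am end Ingrid → 2
2:00pm end Jonas → 1
2:45pm end Lucia → 0
3:00pm start Marcus → 1
3:30pm start Mei → 2
4:45pm end Marcus → 1
5:45pm start Aoife → 2
6:15pm end Mei → 1
9:00pm end Aoife → 0
Peak is 3, at 11:30am (Ingrid, Jonas, Lucia).

3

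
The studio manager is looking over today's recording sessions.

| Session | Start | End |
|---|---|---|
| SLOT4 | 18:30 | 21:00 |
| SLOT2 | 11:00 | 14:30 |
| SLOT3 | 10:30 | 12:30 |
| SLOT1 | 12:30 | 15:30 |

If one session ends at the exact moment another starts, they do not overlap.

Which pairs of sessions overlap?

SLOT1 & SLOT2, SLOT2 & SLOT3

Check each pair: they overlap iff neither finishes before the other starts.
Sorted by start: SLOT3, SLOT2, SLOT1, SLOT4.
SLOT2 starts before SLOT3 ends → SLOT3 and SLOT2 overlap.
SLOT1 starts exactly when SLOT3 ends (back-to-back, no overlap) — done with SLOT3.
SLOT1 starts before SLOT2 ends → SLOT2 and SLOT1 overlap.
SLOT4 starts after SLOT2 ends.
SLOT4 starts after SLOT1 ends.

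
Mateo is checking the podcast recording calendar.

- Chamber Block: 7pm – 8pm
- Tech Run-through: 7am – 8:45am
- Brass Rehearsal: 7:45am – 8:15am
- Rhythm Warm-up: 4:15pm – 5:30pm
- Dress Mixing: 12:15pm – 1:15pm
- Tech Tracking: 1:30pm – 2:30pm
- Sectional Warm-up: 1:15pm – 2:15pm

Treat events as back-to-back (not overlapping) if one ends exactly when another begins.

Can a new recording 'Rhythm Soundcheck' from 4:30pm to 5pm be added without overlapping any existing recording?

Tech Run-through: ends 8:45am at or before Rhythm Soundcheck starts 4:30pm → clear.
Brass Rehearsal: ends 8:15am at or before Rhythm Soundcheck starts 4:30pm → clear.
Dress Mixing: ends 1:15pm at or before Rhythm Soundcheck starts 4:30pm → clear.
Sectional Warm-up: ends 2:15pm at or before Rhythm Soundcheck starts 4:30pm → clear.
Tech Tracking: ends 2:30pm at or before Rhythm Soundcheck starts 4:30pm → clear.
Rhythm Warm-up: starts 4:15pm before Rhythm Soundcheck ends 5pm, and ends 5:30pm after Rhythm Soundcheck starts 4:30pm → overlap.
Chamber Block: starts 7pm at or after Rhythm Soundcheck ends 5pm → clear.
Rhythm Soundcheck overlaps Rhythm Warm-up.

No — it overlaps Rhythm Warm-up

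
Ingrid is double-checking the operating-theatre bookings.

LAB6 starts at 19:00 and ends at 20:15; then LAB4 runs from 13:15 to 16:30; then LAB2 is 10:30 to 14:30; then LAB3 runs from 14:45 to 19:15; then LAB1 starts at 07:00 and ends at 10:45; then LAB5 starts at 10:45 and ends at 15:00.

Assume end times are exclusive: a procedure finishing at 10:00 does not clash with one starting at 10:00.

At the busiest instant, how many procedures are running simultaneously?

3

Sort all start/end points and keep a running count:
07:00 start LAB1 → 1
10:30 start LAB2 → 2
10:45 end LAB1 → 1
10:45 start LAB5 → 2
13:15 start LAB4 → 3
14:30 end LAB2 → 2
14:45 start LAB3 → 3
15:00 end LAB5 → 2
16:30 end LAB4 → 1
19:00 start LAB6 → 2
19:15 end LAB3 → 1
20:15 end LAB6 → 0
Peak is 3, at 13:15 (LAB2, LAB4, LAB5).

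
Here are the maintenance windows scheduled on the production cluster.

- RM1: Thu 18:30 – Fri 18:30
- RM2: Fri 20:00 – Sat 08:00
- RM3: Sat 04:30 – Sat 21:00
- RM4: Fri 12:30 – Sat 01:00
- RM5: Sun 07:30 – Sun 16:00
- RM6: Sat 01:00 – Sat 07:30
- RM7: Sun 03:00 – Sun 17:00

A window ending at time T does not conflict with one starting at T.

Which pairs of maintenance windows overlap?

RM1 & RM4, RM2 & RM3, RM2 & RM4, RM2 & RM6, RM3 & RM6, RM5 & RM7

Sorted by start: RM1, RM4, RM2, RM6, RM3, RM7, RM5.
RM4 starts before RM1 ends → RM1 and RM4 overlap.
RM2 starts after RM1 ends, so nothing later overlaps RM1 either.
RM2 starts before RM4 ends → RM4 and RM2 overlap.
RM6 starts exactly when RM4 ends (back-to-back, no overlap), so nothing later overlaps RM4 either.
RM6 starts before RM2 ends → RM2 and RM6 overlap.
RM3 starts before RM2 ends → RM2 and RM3 overlap.
RM7 starts after RM2 ends, so nothing later overlaps RM2 either.
RM3 starts before RM6 ends → RM6 and RM3 overlap.
RM7 starts after RM6 ends, so nothing later overlaps RM6 either.
RM7 starts after RM3 ends, so nothing later overlaps RM3 either.
RM5 starts before RM7 ends → RM7 and RM5 overlap.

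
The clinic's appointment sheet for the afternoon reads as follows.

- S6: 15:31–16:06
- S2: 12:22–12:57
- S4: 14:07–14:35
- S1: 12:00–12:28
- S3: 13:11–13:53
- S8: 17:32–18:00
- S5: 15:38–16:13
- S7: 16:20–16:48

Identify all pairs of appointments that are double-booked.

Sorted by start: S1, S2, S3, S4, S6, S5, S7, S8.
S2 starts before S1 ends → S1 and S2 overlap.
S3 starts after S1 ends, so nothing later overlaps S1 either.
S3 starts after S2 ends, so nothing later overlaps S2 either.
S4 starts after S3 ends, so nothing later overlaps S3 either.
S6 starts after S4 ends, so nothing later overlaps S4 either.
S5 starts before S6 ends → S6 and S5 overlap.
S7 starts after S6 ends, so nothing later overlaps S6 either.
S7 starts after S5 ends, so nothing later overlaps S5 either.
S8 starts after S7 ends.

S1 & S2, S5 & S6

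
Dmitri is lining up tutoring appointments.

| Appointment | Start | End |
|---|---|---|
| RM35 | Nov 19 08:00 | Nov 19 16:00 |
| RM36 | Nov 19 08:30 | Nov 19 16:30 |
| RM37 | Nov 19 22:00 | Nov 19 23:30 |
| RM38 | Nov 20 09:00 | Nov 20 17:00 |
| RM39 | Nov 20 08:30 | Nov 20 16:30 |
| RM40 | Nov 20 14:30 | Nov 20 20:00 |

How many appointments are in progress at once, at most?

Sort all start/end points and keep a running count:
Nov 19 08:00 start RM35 → 1
Nov 19 08:30 start RM36 → 2
Nov 19 16:00 end RM35 → 1
Nov 19 16:30 end RM36 → 0
Nov 19 22:00 start RM37 → 1
Nov 19 23:30 end RM37 → 0
Nov 20 08:30 start RM39 → 1
Nov 20 09:00 start RM38 → 2
Nov 20 14:30 start RM40 → 3
Nov 20 16:30 end RM39 → 2
Nov 20 17:00 end RM38 → 1
Nov 20 20:00 end RM40 → 0
Peak is 3, at Nov 20 14:30 (RM38, RM39, RM40).

3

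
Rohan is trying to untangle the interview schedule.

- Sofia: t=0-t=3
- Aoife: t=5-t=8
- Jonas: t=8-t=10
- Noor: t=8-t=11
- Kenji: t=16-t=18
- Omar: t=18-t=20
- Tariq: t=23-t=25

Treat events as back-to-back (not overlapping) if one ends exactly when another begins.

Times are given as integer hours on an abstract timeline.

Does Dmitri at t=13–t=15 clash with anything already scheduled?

Sofia: ends t=3 at or before Dmitri starts t=13 → clear.
Aoife: ends t=8 at or before Dmitri starts t=13 → clear.
Jonas: ends t=10 at or before Dmitri starts t=13 → clear.
Noor: ends t=11 at or before Dmitri starts t=13 → clear.
Kenji: starts t=16 at or after Dmitri ends t=15 → clear.
Omar: starts t=18 at or after Dmitri ends t=15 → clear.
Tariq: starts t=23 at or after Dmitri ends t=15 → clear.

No — it doesn't clash with anything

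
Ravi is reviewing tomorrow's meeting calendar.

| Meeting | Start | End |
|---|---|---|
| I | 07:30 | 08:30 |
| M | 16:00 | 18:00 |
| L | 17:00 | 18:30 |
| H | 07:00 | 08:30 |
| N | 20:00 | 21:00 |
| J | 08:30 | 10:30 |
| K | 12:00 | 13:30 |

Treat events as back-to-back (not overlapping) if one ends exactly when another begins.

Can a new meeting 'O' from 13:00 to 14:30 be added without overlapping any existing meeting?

H: ends 08:30 at or before O starts 13:00 → clear.
I: ends 08:30 at or before O starts 13:00 → clear.
J: ends 10:30 at or before O starts 13:00 → clear.
K: starts 12:00 before O ends 14:30, and ends 13:30 after O starts 13:00 → overlap.
M: starts 16:00 at or after O ends 14:30 → clear.
L: starts 17:00 at or after O ends 14:30 → clear.
N: starts 20:00 at or after O ends 14:30 → clear.
O overlaps K.

No — it overlaps K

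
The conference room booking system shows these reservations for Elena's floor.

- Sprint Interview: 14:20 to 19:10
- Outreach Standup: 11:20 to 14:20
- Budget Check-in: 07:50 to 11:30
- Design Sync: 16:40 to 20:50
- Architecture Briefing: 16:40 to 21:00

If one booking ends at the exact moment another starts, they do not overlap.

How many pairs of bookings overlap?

4

Check each pair: they overlap iff neither finishes before the other starts.
Sorted by start: Budget Check-in, Outreach Standup, Sprint Interview, Design Sync, Architecture Briefing.
Outreach Standup starts before Budget Check-in ends → Budget Check-in and Outreach Standup overlap.
Sprint Interview starts after Budget Check-in ends; Budget Check-in is clear from here.
Sprint Interview starts exactly when Outreach Standup ends (back-to-back, no overlap); Outreach Standup is clear from here.
Design Sync starts before Sprint Interview ends → Sprint Interview and Design Sync overlap.
Architecture Briefing starts before Sprint Interview ends → Sprint Interview and Architecture Briefing overlap.
Architecture Briefing starts before Design Sync ends → Design Sync and Architecture Briefing overlap.
Overlapping pairs: Architecture Briefing & Design Sync, Architecture Briefing & Sprint Interview, Budget Check-in & Outreach Standup, Design Sync & Sprint Interview — 4 in total.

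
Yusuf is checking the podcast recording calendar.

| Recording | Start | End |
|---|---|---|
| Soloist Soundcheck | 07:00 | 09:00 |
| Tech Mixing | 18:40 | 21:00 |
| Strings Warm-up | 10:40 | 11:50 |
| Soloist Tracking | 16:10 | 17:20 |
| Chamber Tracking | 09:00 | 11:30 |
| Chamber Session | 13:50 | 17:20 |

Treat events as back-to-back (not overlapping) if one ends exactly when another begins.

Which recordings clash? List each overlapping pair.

Chamber Session & Soloist Tracking, Chamber Tracking & Strings Warm-up

Check each pair: they overlap iff neither finishes before the other starts.
Sorted by start: Soloist Soundcheck, Chamber Tracking, Strings Warm-up, Chamber Session, Soloist Tracking, Tech Mixing.
Chamber Tracking starts exactly when Soloist Soundcheck ends (back-to-back, no overlap) — done with Soloist Soundcheck.
Strings Warm-up starts before Chamber Tracking ends → Chamber Tracking and Strings Warm-up overlap.
Chamber Session starts after Chamber Tracking ends — done with Chamber Tracking.
Chamber Session starts after Strings Warm-up ends — done with Strings Warm-up.
Soloist Tracking starts before Chamber Session ends → Chamber Session and Soloist Tracking overlap.
Tech Mixing starts after Chamber Session ends.
Tech Mixing starts after Soloist Tracking ends.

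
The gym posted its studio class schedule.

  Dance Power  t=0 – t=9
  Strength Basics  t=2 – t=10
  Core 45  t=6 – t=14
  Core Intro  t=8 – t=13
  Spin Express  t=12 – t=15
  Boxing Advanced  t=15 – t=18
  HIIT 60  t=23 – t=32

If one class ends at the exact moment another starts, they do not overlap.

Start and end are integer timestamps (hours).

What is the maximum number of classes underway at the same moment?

4

Sweep the timeline, counting +1 at each start and −1 at each end (ends before starts at a tie):
t=0 start Dance Power → 1
t=2 start Strength Basics → 2
t=6 start Core 45 → 3
t=8 start Core Intro → 4
t=9 end Dance Power → 3
t=10 end Strength Basics → 2
t=12 start Spin Express → 3
t=13 end Core Intro → 2
t=14 end Core 45 → 1
t=15 end Spin Express → 0
t=15 start Boxing Advanced → 1
t=18 end Boxing Advanced → 0
t=23 start HIIT 60 → 1
t=32 end HIIT 60 → 0
Peak is 4, at t=8 (Core 45, Core Intro, Dance Power, Strength Basics).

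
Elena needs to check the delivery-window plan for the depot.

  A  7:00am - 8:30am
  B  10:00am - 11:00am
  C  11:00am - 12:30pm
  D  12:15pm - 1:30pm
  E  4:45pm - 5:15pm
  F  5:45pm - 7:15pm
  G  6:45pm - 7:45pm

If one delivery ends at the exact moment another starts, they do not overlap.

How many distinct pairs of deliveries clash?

Sorted by start: A, B, C, D, E, F, G.
B starts after A ends — done with A.
C starts exactly when B ends (back-to-back, no overlap) — done with B.
D starts before C ends → C and D overlap.
E starts after C ends — done with C.
E starts after D ends — done with D.
F starts after E ends — done with E.
G starts before F ends → F and G overlap.
Overlapping pairs: C & D, F & G — 2 in total.

2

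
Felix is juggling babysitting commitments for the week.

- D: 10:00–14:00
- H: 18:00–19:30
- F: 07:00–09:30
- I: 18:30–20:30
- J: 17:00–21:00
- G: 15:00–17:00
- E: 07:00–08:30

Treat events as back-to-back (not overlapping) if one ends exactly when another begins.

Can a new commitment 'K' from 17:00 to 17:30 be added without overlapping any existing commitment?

E: ends 08:30 at or before K starts 17:00 → clear.
F: ends 09:30 at or before K starts 17:00 → clear.
D: ends 14:00 at or before K starts 17:00 → clear.
G: ends 17:00 at or before K starts 17:00 → clear.
J: starts 17:00 before K ends 17:30, and ends 21:00 after K starts 17:00 → overlap.
H: starts 18:00 at or after K ends 17:30 → clear.
I: starts 18:30 at or after K ends 17:30 → clear.
K overlaps J.

No — it overlaps J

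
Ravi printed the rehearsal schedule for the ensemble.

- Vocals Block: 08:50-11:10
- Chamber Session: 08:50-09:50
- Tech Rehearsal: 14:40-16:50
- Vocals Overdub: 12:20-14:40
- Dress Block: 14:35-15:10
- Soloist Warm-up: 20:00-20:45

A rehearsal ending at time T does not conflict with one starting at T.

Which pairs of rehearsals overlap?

Chamber Session & Vocals Block, Dress Block & Tech Rehearsal, Dress Block & Vocals Overdub

Sorted by start: Vocals Block, Chamber Session, Vocals Overdub, Dress Block, Tech Rehearsal, Soloist Warm-up.
Chamber Session starts before Vocals Block ends → Vocals Block and Chamber Session overlap.
Vocals Overdub starts after Vocals Block ends, so nothing later overlaps Vocals Block either.
Vocals Overdub starts after Chamber Session ends, so nothing later overlaps Chamber Session either.
Dress Block starts before Vocals Overdub ends → Vocals Overdub and Dress Block overlap.
Tech Rehearsal starts exactly when Vocals Overdub ends (back-to-back, no overlap), so nothing later overlaps Vocals Overdub either.
Tech Rehearsal starts before Dress Block ends → Dress Block and Tech Rehearsal overlap.
Soloist Warm-up starts after Dress Block ends.
Soloist Warm-up starts after Tech Rehearsal ends.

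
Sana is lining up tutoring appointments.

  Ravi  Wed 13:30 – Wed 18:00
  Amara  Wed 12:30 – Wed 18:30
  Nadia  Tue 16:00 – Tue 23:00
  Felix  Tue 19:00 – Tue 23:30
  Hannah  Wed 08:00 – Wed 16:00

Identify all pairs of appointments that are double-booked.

Amara & Hannah, Amara & Ravi, Felix & Nadia, Hannah & Ravi

Sorted by start: Nadia, Felix, Hannah, Amara, Ravi.
Felix starts before Nadia ends → Nadia and Felix overlap.
Hannah starts after Nadia ends — done with Nadia.
Hannah starts after Felix ends — done with Felix.
Amara starts before Hannah ends → Hannah and Amara overlap.
Ravi starts before Hannah ends → Hannah and Ravi overlap.
Ravi starts before Amara ends → Amara and Ravi overlap.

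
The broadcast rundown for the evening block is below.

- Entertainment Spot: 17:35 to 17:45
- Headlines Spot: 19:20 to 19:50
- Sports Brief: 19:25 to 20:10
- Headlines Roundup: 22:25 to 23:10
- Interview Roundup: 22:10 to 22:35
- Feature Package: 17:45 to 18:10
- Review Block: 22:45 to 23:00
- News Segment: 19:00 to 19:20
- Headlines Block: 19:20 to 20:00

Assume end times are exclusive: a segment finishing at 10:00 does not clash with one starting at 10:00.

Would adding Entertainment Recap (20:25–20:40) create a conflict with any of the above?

No — it doesn't clash with anything

Entertainment Spot: ends 17:45 at or before Entertainment Recap starts 20:25 → clear.
Feature Package: ends 18:10 at or before Entertainment Recap starts 20:25 → clear.
News Segment: ends 19:20 at or before Entertainment Recap starts 20:25 → clear.
Headlines Block: ends 20:00 at or before Entertainment Recap starts 20:25 → clear.
Headlines Spot: ends 19:50 at or before Entertainment Recap starts 20:25 → clear.
Sports Brief: ends 20:10 at or before Entertainment Recap starts 20:25 → clear.
Interview Roundup: starts 22:10 at or after Entertainment Recap ends 20:40 → clear.
Headlines Roundup: starts 22:25 at or after Entertainment Recap ends 20:40 → clear.
Review Block: starts 22:45 at or after Entertainment Recap ends 20:40 → clear.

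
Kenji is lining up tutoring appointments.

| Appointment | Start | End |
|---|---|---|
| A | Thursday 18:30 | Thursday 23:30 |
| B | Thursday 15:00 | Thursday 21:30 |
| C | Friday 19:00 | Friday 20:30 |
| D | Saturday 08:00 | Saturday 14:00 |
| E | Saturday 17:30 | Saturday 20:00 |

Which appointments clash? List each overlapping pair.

Sorted by start: B, A, C, D, E.
A starts before B ends → B and A overlap.
C starts after B ends, so nothing later overlaps B either.
C starts after A ends, so nothing later overlaps A either.
D starts after C ends, so nothing later overlaps C either.
E starts after D ends.

A & B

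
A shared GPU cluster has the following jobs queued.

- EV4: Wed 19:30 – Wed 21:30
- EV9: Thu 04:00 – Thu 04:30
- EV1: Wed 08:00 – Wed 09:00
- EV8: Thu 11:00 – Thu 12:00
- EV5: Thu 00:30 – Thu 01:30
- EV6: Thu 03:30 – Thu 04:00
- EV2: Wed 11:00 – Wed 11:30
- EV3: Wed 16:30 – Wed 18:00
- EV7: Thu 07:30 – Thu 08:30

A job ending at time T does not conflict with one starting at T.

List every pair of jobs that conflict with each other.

Sorted by start: EV1, EV2, EV3, EV4, EV5, EV6, EV9, EV7, EV8.
EV2 starts after EV1 ends, so EV1 has no further overlaps.
EV3 starts after EV2 ends, so EV2 has no further overlaps.
EV4 starts after EV3 ends, so EV3 has no further overlaps.
EV5 starts after EV4 ends, so EV4 has no further overlaps.
EV6 starts after EV5 ends, so EV5 has no further overlaps.
EV9 starts exactly when EV6 ends (back-to-back, no overlap), so EV6 has no further overlaps.
EV7 starts after EV9 ends, so EV9 has no further overlaps.
EV8 starts after EV7 ends.

no overlapping pairs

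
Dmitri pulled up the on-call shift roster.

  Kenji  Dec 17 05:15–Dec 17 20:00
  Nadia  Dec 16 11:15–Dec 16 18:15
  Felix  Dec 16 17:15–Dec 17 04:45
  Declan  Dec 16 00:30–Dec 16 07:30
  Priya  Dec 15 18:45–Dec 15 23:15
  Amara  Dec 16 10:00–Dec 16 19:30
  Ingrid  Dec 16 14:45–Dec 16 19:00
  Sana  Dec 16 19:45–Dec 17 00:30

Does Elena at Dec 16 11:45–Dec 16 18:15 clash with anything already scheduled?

Priya: ends Dec 15 23:15 at or before Elena starts Dec 16 11:45 → clear.
Declan: ends Dec 16 07:30 at or before Elena starts Dec 16 11:45 → clear.
Amara: starts Dec 16 10:00 before Elena ends Dec 16 18:15, and ends Dec 16 19:30 after Elena starts Dec 16 11:45 → overlap.
Nadia: starts Dec 16 11:15 before Elena ends Dec 16 18:15, and ends Dec 16 18:15 after Elena starts Dec 16 11:45 → overlap.
Ingrid: starts Dec 16 14:45 before Elena ends Dec 16 18:15, and ends Dec 16 19:00 after Elena starts Dec 16 11:45 → overlap.
Felix: starts Dec 16 17:15 before Elena ends Dec 16 18:15, and ends Dec 17 04:45 after Elena starts Dec 16 11:45 → overlap.
Sana: starts Dec 16 19:45 at or after Elena ends Dec 16 18:15 → clear.
Kenji: starts Dec 17 05:15 at or after Elena ends Dec 16 18:15 → clear.
Elena overlaps Nadia, Felix, Amara, Ingrid.

Yes — it overlaps Amara, Felix, Ingrid, Nadia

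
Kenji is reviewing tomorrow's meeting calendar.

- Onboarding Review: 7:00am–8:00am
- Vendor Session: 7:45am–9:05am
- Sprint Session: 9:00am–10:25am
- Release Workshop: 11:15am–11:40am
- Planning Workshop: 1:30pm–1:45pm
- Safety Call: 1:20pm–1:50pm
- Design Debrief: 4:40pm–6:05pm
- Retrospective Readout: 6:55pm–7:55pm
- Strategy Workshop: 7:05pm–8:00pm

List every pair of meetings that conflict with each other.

Sorted by start: Onboarding Review, Vendor Session, Sprint Session, Release Workshop, Safety Call, Planning Workshop, Design Debrief, Retrospective Readout, Strategy Workshop.
Vendor Session starts before Onboarding Review ends → Onboarding Review and Vendor Session overlap.
Sprint Session starts after Onboarding Review ends, so Onboarding Review has no further overlaps.
Sprint Session starts before Vendor Session ends → Vendor Session and Sprint Session overlap.
Release Workshop starts after Vendor Session ends, so Vendor Session has no further overlaps.
Release Workshop starts after Sprint Session ends, so Sprint Session has no further overlaps.
Safety Call starts after Release Workshop ends, so Release Workshop has no further overlaps.
Planning Workshop starts before Safety Call ends → Safety Call and Planning Workshop overlap.
Design Debrief starts after Safety Call ends, so Safety Call has no further overlaps.
Design Debrief starts after Planning Workshop ends, so Planning Workshop has no further overlaps.
Retrospective Readout starts after Design Debrief ends, so Design Debrief has no further overlaps.
Strategy Workshop starts before Retrospective Readout ends → Retrospective Readout and Strategy Workshop overlap.

Onboarding Review & Vendor Session, Planning Workshop & Safety Call, Retrospective Readout & Strategy Workshop, Sprint Session & Vendor Session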